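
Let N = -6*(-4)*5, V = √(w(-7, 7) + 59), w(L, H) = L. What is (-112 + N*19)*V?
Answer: 4336*√13 ≈ 15634.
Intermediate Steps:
V = 2*√13 (V = √(-7 + 59) = √52 = 2*√13 ≈ 7.2111)
N = 120 (N = -2*(-12)*5 = 24*5 = 120)
(-112 + N*19)*V = (-112 + 120*19)*(2*√13) = (-112 + 2280)*(2*√13) = 2168*(2*√13) = 4336*√13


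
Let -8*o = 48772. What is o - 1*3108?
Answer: -18409/2 ≈ -9204.5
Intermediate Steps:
o = -12193/2 (o = -⅛*48772 = -12193/2 ≈ -6096.5)
o - 1*3108 = -12193/2 - 1*3108 = -12193/2 - 3108 = -18409/2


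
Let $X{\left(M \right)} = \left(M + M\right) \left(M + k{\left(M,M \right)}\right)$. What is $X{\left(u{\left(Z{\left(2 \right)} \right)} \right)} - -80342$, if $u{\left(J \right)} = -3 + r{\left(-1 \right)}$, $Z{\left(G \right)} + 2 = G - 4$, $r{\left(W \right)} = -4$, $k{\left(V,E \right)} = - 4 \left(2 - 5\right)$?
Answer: $80272$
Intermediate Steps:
$k{\left(V,E \right)} = 12$ ($k{\left(V,E \right)} = \left(-4\right) \left(-3\right) = 12$)
$Z{\left(G \right)} = -6 + G$ ($Z{\left(G \right)} = -2 + \left(G - 4\right) = -2 + \left(-4 + G\right) = -6 + G$)
$u{\left(J \right)} = -7$ ($u{\left(J \right)} = -3 - 4 = -7$)
$X{\left(M \right)} = 2 M \left(12 + M\right)$ ($X{\left(M \right)} = \left(M + M\right) \left(M + 12\right) = 2 M \left(12 + M\right)$)
$X{\left(u{\left(Z{\left(2 \right)} \right)} \right)} - -80342 = 2 \left(-7\right) \left(12 - 7\right) - -80342 = 2 \left(-7\right) 5 + 80342 = -70 + 80342 = 80272$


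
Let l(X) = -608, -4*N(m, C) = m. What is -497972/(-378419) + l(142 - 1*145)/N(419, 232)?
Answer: 1128965276/158557561 ≈ 7.1202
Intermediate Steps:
N(m, C) = -m/4
-497972/(-378419) + l(142 - 1*145)/N(419, 232) = -497972/(-378419) - 608/((-¼*419)) = -497972*(-1/378419) - 608/(-419/4) = 497972/378419 - 608*(-4/419) = 497972/378419 + 2432/419 = 1128965276/158557561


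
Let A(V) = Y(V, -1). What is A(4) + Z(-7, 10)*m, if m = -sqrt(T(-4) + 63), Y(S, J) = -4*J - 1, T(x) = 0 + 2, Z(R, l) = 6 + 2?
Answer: 3 - 8*sqrt(65) ≈ -61.498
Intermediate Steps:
Z(R, l) = 8
T(x) = 2
Y(S, J) = -1 - 4*J
A(V) = 3 (A(V) = -1 - 4*(-1) = -1 + 4 = 3)
m = -sqrt(65) (m = -sqrt(2 + 63) = -sqrt(65) ≈ -8.0623)
A(4) + Z(-7, 10)*m = 3 + 8*(-sqrt(65)) = 3 - 8*sqrt(65)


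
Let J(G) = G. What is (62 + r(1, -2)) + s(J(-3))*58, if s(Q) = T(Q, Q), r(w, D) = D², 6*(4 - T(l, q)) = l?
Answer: 327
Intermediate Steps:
T(l, q) = 4 - l/6
s(Q) = 4 - Q/6
(62 + r(1, -2)) + s(J(-3))*58 = (62 + (-2)²) + (4 - ⅙*(-3))*58 = (62 + 4) + (4 + ½)*58 = 66 + (9/2)*58 = 66 + 261 = 327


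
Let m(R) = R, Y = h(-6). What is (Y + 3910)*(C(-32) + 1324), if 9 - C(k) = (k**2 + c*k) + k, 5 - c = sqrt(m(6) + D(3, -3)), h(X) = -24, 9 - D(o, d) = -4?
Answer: 1946886 - 124352*sqrt(19) ≈ 1.4048e+6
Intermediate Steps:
D(o, d) = 13 (D(o, d) = 9 - 1*(-4) = 9 + 4 = 13)
Y = -24
c = 5 - sqrt(19) (c = 5 - sqrt(6 + 13) = 5 - sqrt(19) ≈ 0.64110)
C(k) = 9 - k - k**2 - k*(5 - sqrt(19)) (C(k) = 9 - ((k**2 + (5 - sqrt(19))*k) + k) = 9 - ((k**2 + k*(5 - sqrt(19))) + k) = 9 - (k + k**2 + k*(5 - sqrt(19))) = 9 + (-k - k**2 - k*(5 - sqrt(19))) = 9 - k - k**2 - k*(5 - sqrt(19)))
(Y + 3910)*(C(-32) + 1324) = (-24 + 3910)*((9 - 1*(-32) - 1*(-32)**2 - 1*(-32)*(5 - sqrt(19))) + 1324) = 3886*((9 + 32 - 1*1024 + (160 - 32*sqrt(19))) + 1324) = 3886*((9 + 32 - 1024 + (160 - 32*sqrt(19))) + 1324) = 3886*((-823 - 32*sqrt(19)) + 1324) = 3886*(501 - 32*sqrt(19)) = 1946886 - 124352*sqrt(19)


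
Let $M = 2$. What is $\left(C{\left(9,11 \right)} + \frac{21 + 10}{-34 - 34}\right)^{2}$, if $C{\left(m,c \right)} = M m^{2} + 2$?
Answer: $\frac{123676641}{4624} \approx 26747.0$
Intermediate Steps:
$C{\left(m,c \right)} = 2 + 2 m^{2}$ ($C{\left(m,c \right)} = 2 m^{2} + 2 = 2 + 2 m^{2}$)
$\left(C{\left(9,11 \right)} + \frac{21 + 10}{-34 - 34}\right)^{2} = \left(\left(2 + 2 \cdot 9^{2}\right) + \frac{21 + 10}{-34 - 34}\right)^{2} = \left(\left(2 + 2 \cdot 81\right) + \frac{31}{-68}\right)^{2} = \left(\left(2 + 162\right) + 31 \left(- \frac{1}{68}\right)\right)^{2} = \left(164 - \frac{31}{68}\right)^{2} = \left(\frac{11121}{68}\right)^{2} = \frac{123676641}{4624}$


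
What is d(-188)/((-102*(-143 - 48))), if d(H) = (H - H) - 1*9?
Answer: -3/6494 ≈ -0.00046196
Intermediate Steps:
d(H) = -9 (d(H) = 0 - 9 = -9)
d(-188)/((-102*(-143 - 48))) = -9*(-1/(102*(-143 - 48))) = -9/((-102*(-191))) = -9/19482 = -9*1/19482 = -3/6494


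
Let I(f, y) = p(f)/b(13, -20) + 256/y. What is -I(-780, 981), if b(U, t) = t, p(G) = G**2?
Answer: 29841764/981 ≈ 30420.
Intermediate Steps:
I(f, y) = 256/y - f**2/20 (I(f, y) = f**2/(-20) + 256/y = f**2*(-1/20) + 256/y = -f**2/20 + 256/y = 256/y - f**2/20)
-I(-780, 981) = -(256/981 - 1/20*(-780)**2) = -(256*(1/981) - 1/20*608400) = -(256/981 - 30420) = -1*(-29841764/981) = 29841764/981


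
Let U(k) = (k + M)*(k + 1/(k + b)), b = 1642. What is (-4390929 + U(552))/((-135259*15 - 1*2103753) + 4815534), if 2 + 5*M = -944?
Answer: -11492893921/1872842280 ≈ -6.1366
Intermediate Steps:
M = -946/5 (M = -2/5 + (1/5)*(-944) = -2/5 - 944/5 = -946/5 ≈ -189.20)
U(k) = (-946/5 + k)*(k + 1/(1642 + k)) (U(k) = (k - 946/5)*(k + 1/(k + 1642)) = (-946/5 + k)*(k + 1/(1642 + k)))
(-4390929 + U(552))/((-135259*15 - 1*2103753) + 4815534) = (-4390929 + (-946 - 1553327*552 + 5*552**3 + 7264*552**2)/(5*(1642 + 552)))/((-135259*15 - 1*2103753) + 4815534) = (-4390929 + (1/5)*(-946 - 857436504 + 5*168196608 + 7264*304704)/2194)/((-2028885 - 2103753) + 4815534) = (-4390929 + (1/5)*(1/2194)*(-946 - 857436504 + 840983040 + 2213369856))/(-4132638 + 4815534) = (-4390929 + (1/5)*(1/2194)*2196915446)/682896 = (-4390929 + 1098457723/5485)*(1/682896) = -22985787842/5485*1/682896 = -11492893921/1872842280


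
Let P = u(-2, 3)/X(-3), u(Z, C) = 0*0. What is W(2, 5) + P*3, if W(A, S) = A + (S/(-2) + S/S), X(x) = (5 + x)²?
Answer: ½ ≈ 0.50000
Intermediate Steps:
u(Z, C) = 0
W(A, S) = 1 + A - S/2 (W(A, S) = A + (S*(-½) + 1) = A + (-S/2 + 1) = A + (1 - S/2) = 1 + A - S/2)
P = 0 (P = 0/((5 - 3)²) = 0/(2²) = 0/4 = 0*(¼) = 0)
W(2, 5) + P*3 = (1 + 2 - ½*5) + 0*3 = (1 + 2 - 5/2) + 0 = ½ + 0 = ½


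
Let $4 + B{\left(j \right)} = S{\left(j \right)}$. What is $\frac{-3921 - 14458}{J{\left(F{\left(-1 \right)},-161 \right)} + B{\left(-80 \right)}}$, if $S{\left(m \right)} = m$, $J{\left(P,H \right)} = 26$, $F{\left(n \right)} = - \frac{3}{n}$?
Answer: $\frac{18379}{58} \approx 316.88$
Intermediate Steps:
$B{\left(j \right)} = -4 + j$
$\frac{-3921 - 14458}{J{\left(F{\left(-1 \right)},-161 \right)} + B{\left(-80 \right)}} = \frac{-3921 - 14458}{26 - 84} = - \frac{18379}{26 - 84} = - \frac{18379}{-58} = \left(-18379\right) \left(- \frac{1}{58}\right) = \frac{18379}{58}$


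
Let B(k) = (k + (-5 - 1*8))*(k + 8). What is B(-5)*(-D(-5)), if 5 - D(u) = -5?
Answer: 540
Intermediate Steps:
D(u) = 10 (D(u) = 5 - 1*(-5) = 5 + 5 = 10)
B(k) = (-13 + k)*(8 + k) (B(k) = (k + (-5 - 8))*(8 + k) = (k - 13)*(8 + k) = (-13 + k)*(8 + k))
B(-5)*(-D(-5)) = (-104 + (-5)² - 5*(-5))*(-1*10) = (-104 + 25 + 25)*(-10) = -54*(-10) = 540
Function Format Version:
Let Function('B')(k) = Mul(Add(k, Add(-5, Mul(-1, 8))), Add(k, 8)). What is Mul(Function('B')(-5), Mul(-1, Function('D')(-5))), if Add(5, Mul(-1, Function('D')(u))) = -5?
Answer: 540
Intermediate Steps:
Function('D')(u) = 10 (Function('D')(u) = Add(5, Mul(-1, -5)) = Add(5, 5) = 10)
Function('B')(k) = Mul(Add(-13, k), Add(8, k)) (Function('B')(k) = Mul(Add(k, Add(-5, -8)), Add(8, k)) = Mul(Add(k, -13), Add(8, k)) = Mul(Add(-13, k), Add(8, k)))
Mul(Function('B')(-5), Mul(-1, Function('D')(-5))) = Mul(Add(-104, Pow(-5, 2), Mul(-5, -5)), Mul(-1, 10)) = Mul(Add(-104, 25, 25), -10) = Mul(-54, -10) = 540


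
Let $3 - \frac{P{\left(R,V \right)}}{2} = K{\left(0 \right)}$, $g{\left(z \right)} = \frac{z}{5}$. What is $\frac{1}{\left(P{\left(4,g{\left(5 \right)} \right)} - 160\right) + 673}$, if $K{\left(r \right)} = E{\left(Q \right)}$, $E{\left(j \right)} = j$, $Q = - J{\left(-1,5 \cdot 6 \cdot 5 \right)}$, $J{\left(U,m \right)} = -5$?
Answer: $\frac{1}{509} \approx 0.0019646$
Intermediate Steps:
$Q = 5$ ($Q = \left(-1\right) \left(-5\right) = 5$)
$g{\left(z \right)} = \frac{z}{5}$ ($g{\left(z \right)} = z \frac{1}{5} = \frac{z}{5}$)
$K{\left(r \right)} = 5$
$P{\left(R,V \right)} = -4$ ($P{\left(R,V \right)} = 6 - 10 = -4$)
$\frac{1}{\left(P{\left(4,g{\left(5 \right)} \right)} - 160\right) + 673} = \frac{1}{\left(-4 - 160\right) + 673} = \frac{1}{-164 + 673} = \frac{1}{509}$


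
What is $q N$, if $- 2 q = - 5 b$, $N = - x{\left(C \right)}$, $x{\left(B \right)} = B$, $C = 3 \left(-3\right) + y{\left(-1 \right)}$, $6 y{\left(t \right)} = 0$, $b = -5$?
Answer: $- \frac{225}{2} \approx -112.5$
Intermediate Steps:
$y{\left(t \right)} = 0$ ($y{\left(t \right)} = \frac{1}{6} \cdot 0 = 0$)
$C = -9$ ($C = 3 \left(-3\right) + 0 = -9 + 0 = -9$)
$N = 9$ ($N = \left(-1\right) \left(-9\right) = 9$)
$q = - \frac{25}{2}$ ($q = - \frac{\left(-5\right) \left(-5\right)}{2} = \left(- \frac{1}{2}\right) 25 = - \frac{25}{2} \approx -12.5$)
$q N = \left(- \frac{25}{2}\right) 9 = - \frac{225}{2}$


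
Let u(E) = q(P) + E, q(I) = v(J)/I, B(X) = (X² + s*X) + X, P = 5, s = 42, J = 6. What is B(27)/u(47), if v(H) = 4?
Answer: 9450/239 ≈ 39.540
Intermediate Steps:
B(X) = X² + 43*X (B(X) = (X² + 42*X) + X = X² + 43*X)
q(I) = 4/I
u(E) = ⅘ + E (u(E) = 4/5 + E = 4*(⅕) + E = ⅘ + E)
B(27)/u(47) = (27*(43 + 27))/(⅘ + 47) = (27*70)/(239/5) = 1890*(5/239) = 9450/239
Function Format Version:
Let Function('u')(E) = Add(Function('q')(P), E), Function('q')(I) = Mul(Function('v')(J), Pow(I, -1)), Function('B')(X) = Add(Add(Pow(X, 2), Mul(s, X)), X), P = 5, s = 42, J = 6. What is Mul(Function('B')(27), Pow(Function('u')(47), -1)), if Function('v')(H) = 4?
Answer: Rational(9450, 239) ≈ 39.540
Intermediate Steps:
Function('B')(X) = Add(Pow(X, 2), Mul(43, X)) (Function('B')(X) = Add(Add(Pow(X, 2), Mul(42, X)), X) = Add(Pow(X, 2), Mul(43, X)))
Function('q')(I) = Mul(4, Pow(I, -1))
Function('u')(E) = Add(Rational(4, 5), E) (Function('u')(E) = Add(Mul(4, Pow(5, -1)), E) = Add(Mul(4, Rational(1, 5)), E) = Add(Rational(4, 5), E))
Mul(Function('B')(27), Pow(Function('u')(47), -1)) = Mul(Mul(27, Add(43, 27)), Pow(Add(Rational(4, 5), 47), -1)) = Mul(Mul(27, 70), Pow(Rational(239, 5), -1)) = Mul(1890, Rational(5, 239)) = Rational(9450, 239)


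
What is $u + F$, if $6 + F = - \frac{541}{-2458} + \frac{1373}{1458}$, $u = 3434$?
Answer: $\frac{3072326651}{895941} \approx 3429.2$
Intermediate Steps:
$F = - \frac{4334743}{895941}$ ($F = -6 + \left(- \frac{541}{-2458} + \frac{1373}{1458}\right) = -6 + \left(\left(-541\right) \left(- \frac{1}{2458}\right) + 1373 \cdot \frac{1}{1458}\right) = -6 + \left(\frac{541}{2458} + \frac{1373}{1458}\right) = -6 + \frac{1040903}{895941} = - \frac{4334743}{895941} \approx -4.8382$)
$u + F = 3434 - \frac{4334743}{895941} = \frac{3072326651}{895941}$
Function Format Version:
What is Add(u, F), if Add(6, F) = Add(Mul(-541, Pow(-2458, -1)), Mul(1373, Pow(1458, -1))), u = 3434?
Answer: Rational(3072326651, 895941) ≈ 3429.2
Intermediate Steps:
F = Rational(-4334743, 895941) (F = Add(-6, Add(Mul(-541, Pow(-2458, -1)), Mul(1373, Pow(1458, -1)))) = Add(-6, Add(Mul(-541, Rational(-1, 2458)), Mul(1373, Rational(1, 1458)))) = Add(-6, Add(Rational(541, 2458), Rational(1373, 1458))) = Add(-6, Rational(1040903, 895941)) = Rational(-4334743, 895941) ≈ -4.8382)
Add(u, F) = Add(3434, Rational(-4334743, 895941)) = Rational(3072326651, 895941)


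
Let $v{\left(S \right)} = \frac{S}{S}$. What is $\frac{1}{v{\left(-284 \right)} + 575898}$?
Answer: $\frac{1}{575899} \approx 1.7364 \cdot 10^{-6}$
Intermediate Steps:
$v{\left(S \right)} = 1$
$\frac{1}{v{\left(-284 \right)} + 575898} = \frac{1}{1 + 575898} = \frac{1}{575899}$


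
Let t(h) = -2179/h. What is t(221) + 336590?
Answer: 74384211/221 ≈ 3.3658e+5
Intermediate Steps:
t(221) + 336590 = -2179/221 + 336590 = 74384211/221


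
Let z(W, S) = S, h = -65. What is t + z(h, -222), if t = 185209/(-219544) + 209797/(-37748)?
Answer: -473210489091/2071836728 ≈ -228.40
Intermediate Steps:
t = -13262735475/2071836728 (t = 185209*(-1/219544) + 209797*(-1/37748) = -185209/219544 - 209797/37748 = -13262735475/2071836728 ≈ -6.4014)
t + z(h, -222) = -13262735475/2071836728 - 222 = -473210489091/2071836728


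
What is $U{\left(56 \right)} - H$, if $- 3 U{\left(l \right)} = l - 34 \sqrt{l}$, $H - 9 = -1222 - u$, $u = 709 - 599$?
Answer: $\frac{3913}{3} + \frac{68 \sqrt{14}}{3} \approx 1389.1$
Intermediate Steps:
$u = 110$
$H = -1323$ ($H = 9 - 1332 = -1323$)
$U{\left(l \right)} = - \frac{l}{3} + \frac{34 \sqrt{l}}{3}$ ($U{\left(l \right)} = - \frac{l - 34 \sqrt{l}}{3} = - \frac{l}{3} + \frac{34 \sqrt{l}}{3}$)
$U{\left(56 \right)} - H = \left(\left(- \frac{1}{3}\right) 56 + \frac{34 \sqrt{56}}{3}\right) - -1323 = \left(- \frac{56}{3} + \frac{34 \cdot 2 \sqrt{14}}{3}\right) + 1323 = \left(- \frac{56}{3} + \frac{68 \sqrt{14}}{3}\right) + 1323 = \frac{3913}{3} + \frac{68 \sqrt{14}}{3}$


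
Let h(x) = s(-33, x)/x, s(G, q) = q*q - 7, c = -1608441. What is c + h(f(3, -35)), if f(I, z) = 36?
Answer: -57902587/36 ≈ -1.6084e+6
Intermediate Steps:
s(G, q) = -7 + q² (s(G, q) = q² - 7 = -7 + q²)
h(x) = (-7 + x²)/x
c + h(f(3, -35)) = -1608441 + (36 - 7/36) = -1608441 + 1289/36 = -57902587/36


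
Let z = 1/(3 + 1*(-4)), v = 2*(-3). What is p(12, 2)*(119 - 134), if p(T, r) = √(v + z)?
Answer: -15*I*√7 ≈ -39.686*I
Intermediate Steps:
v = -6
z = -1 (z = 1/(3 - 4) = 1/(-1) = -1)
p(T, r) = I*√7 (p(T, r) = √(-6 - 1) = √(-7) = I*√7)
p(12, 2)*(119 - 134) = (I*√7)*(119 - 134) = (I*√7)*(-15) = -15*I*√7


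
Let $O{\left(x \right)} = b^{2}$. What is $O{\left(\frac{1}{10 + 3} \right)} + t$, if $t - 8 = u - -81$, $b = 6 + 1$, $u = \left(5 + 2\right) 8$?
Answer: $194$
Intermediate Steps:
$u = 56$ ($u = 7 \cdot 8 = 56$)
$b = 7$
$t = 145$ ($t = 8 + \left(56 - -81\right) = 8 + \left(56 + 81\right) = 8 + 137 = 145$)
$O{\left(x \right)} = 49$ ($O{\left(x \right)} = 7^{2} = 49$)
$O{\left(\frac{1}{10 + 3} \right)} + t = 49 + 145 = 194$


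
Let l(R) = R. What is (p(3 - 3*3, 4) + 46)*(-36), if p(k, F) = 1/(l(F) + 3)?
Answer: -11628/7 ≈ -1661.1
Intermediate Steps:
p(k, F) = 1/(3 + F) (p(k, F) = 1/(F + 3) = 1/(3 + F))
(p(3 - 3*3, 4) + 46)*(-36) = (1/(3 + 4) + 46)*(-36) = (1/7 + 46)*(-36) = (323/7)*(-36) = -11628/7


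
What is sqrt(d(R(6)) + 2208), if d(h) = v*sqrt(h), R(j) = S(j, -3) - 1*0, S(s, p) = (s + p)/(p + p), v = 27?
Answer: sqrt(8832 + 54*I*sqrt(2))/2 ≈ 46.99 + 0.20315*I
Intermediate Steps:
S(s, p) = (p + s)/(2*p) (S(s, p) = (p + s)/((2*p)) = (p + s)*(1/(2*p)) = (p + s)/(2*p))
R(j) = 1/2 - j/6 (R(j) = (1/2)*(-3 + j)/(-3) - 1*0 = (1/2)*(-1/3)*(-3 + j) + 0 = (1/2 - j/6) + 0 = 1/2 - j/6)
d(h) = 27*sqrt(h)
sqrt(d(R(6)) + 2208) = sqrt(27*sqrt(1/2 - 1/6*6) + 2208) = sqrt(27*sqrt(1/2 - 1) + 2208) = sqrt(27*sqrt(-1/2) + 2208) = sqrt(27*(I*sqrt(2)/2) + 2208) = sqrt(27*I*sqrt(2)/2 + 2208) = sqrt(2208 + 27*I*sqrt(2)/2)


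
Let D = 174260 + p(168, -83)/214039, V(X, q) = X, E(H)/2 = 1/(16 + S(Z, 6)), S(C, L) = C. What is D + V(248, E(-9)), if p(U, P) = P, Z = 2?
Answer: 37351517729/214039 ≈ 1.7451e+5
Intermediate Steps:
E(H) = ⅑ (E(H) = 2/(16 + 2) = 2/18 = 2*(1/18) = ⅑)
D = 37298436057/214039 (D = 174260 - 83/214039 = 37298436057/214039 ≈ 1.7426e+5)
D + V(248, E(-9)) = 37298436057/214039 + 248 = 37351517729/214039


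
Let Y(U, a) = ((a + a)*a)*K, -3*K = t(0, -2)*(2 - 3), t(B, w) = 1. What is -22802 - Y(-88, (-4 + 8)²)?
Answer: -68918/3 ≈ -22973.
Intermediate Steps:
K = ⅓ (K = -(2 - 3)/3 = -(-1)/3 = -⅓*(-1) = ⅓ ≈ 0.33333)
Y(U, a) = 2*a²/3 (Y(U, a) = ((a + a)*a)*(⅓) = ((2*a)*a)*(⅓) = (2*a²)*(⅓) = 2*a²/3)
-22802 - Y(-88, (-4 + 8)²) = -22802 - 2*((-4 + 8)²)²/3 = -22802 - 2*(4²)²/3 = -22802 - 2*16²/3 = -22802 - 2*256/3 = -22802 - 1*512/3 = -22802 - 512/3 = -68918/3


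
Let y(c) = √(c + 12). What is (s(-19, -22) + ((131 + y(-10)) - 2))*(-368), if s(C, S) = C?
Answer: -40480 - 368*√2 ≈ -41000.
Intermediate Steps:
y(c) = √(12 + c)
(s(-19, -22) + ((131 + y(-10)) - 2))*(-368) = (-19 + ((131 + √(12 - 10)) - 2))*(-368) = (-19 + ((131 + √2) - 2))*(-368) = (-19 + (129 + √2))*(-368) = (110 + √2)*(-368) = -40480 - 368*√2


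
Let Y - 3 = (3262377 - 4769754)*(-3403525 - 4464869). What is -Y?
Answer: -11860636142541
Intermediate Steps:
Y = 11860636142541 (Y = 3 + (3262377 - 4769754)*(-3403525 - 4464869) = 3 - 1507377*(-7868394) = 3 + 11860636142538 = 11860636142541)
-Y = -1*11860636142541 = -11860636142541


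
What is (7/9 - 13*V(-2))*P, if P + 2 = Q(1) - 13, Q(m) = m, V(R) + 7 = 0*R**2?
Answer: -11564/9 ≈ -1284.9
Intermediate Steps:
V(R) = -7 (V(R) = -7 + 0*R**2 = -7 + 0 = -7)
P = -14 (P = -2 + (1 - 13) = -2 - 12 = -14)
(7/9 - 13*V(-2))*P = (7/9 - 13*(-7))*(-14) = (7*(1/9) + 91)*(-14) = (7/9 + 91)*(-14) = (826/9)*(-14) = -11564/9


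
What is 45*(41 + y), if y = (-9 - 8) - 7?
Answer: 765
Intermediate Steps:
y = -24 (y = -17 - 7 = -24)
45*(41 + y) = 45*(41 - 24) = 45*17 = 765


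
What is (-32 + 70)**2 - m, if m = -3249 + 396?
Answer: 4297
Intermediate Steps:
m = -2853
(-32 + 70)**2 - m = (-32 + 70)**2 - 1*(-2853) = 38**2 + 2853 = 1444 + 2853 = 4297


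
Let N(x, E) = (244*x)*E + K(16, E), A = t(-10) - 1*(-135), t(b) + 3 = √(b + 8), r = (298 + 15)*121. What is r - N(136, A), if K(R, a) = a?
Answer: -4342547 - 33185*I*√2 ≈ -4.3425e+6 - 46931.0*I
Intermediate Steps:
r = 37873 (r = 313*121 = 37873)
t(b) = -3 + √(8 + b) (t(b) = -3 + √(b + 8) = -3 + √(8 + b))
A = 132 + I*√2 (A = (-3 + √(8 - 10)) - 1*(-135) = (-3 + √(-2)) + 135 = (-3 + I*√2) + 135 = 132 + I*√2 ≈ 132.0 + 1.4142*I)
N(x, E) = E + 244*E*x (N(x, E) = (244*x)*E + E = 244*E*x + E = E + 244*E*x)
r - N(136, A) = 37873 - (132 + I*√2)*(1 + 244*136) = 37873 - (132 + I*√2)*(1 + 33184) = 37873 - (132 + I*√2)*33185 = 37873 - (4380420 + 33185*I*√2) = 37873 + (-4380420 - 33185*I*√2) = -4342547 - 33185*I*√2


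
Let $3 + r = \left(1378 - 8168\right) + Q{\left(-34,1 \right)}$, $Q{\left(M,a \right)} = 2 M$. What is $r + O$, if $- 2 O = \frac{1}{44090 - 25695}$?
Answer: $- \frac{252416191}{36790} \approx -6861.0$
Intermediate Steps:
$r = -6861$ ($r = -3 + \left(\left(1378 - 8168\right) + 2 \left(-34\right)\right) = -3 - 6858 = -6861$)
$O = - \frac{1}{36790}$ ($O = - \frac{1}{2 \left(44090 - 25695\right)} = - \frac{1}{2 \cdot 18395} = \left(- \frac{1}{2}\right) \frac{1}{18395} = - \frac{1}{36790} \approx -2.7181 \cdot 10^{-5}$)
$r + O = -6861 - \frac{1}{36790} = - \frac{252416191}{36790}$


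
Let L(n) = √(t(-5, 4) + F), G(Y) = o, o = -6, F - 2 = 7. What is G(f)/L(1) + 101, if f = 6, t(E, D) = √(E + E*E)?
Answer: 101 - 6/√(9 + 2*√5) ≈ 99.365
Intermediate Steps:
F = 9 (F = 2 + 7 = 9)
t(E, D) = √(E + E²)
G(Y) = -6
L(n) = √(9 + 2*√5) (L(n) = √(√(-5*(1 - 5)) + 9) = √(√(-5*(-4)) + 9) = √(√20 + 9) = √(2*√5 + 9) = √(9 + 2*√5))
G(f)/L(1) + 101 = -6/√(9 + 2*√5) + 101 = 101 - 6/√(9 + 2*√5)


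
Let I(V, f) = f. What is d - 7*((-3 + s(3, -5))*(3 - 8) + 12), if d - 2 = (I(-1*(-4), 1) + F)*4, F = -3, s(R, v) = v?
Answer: -370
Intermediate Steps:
d = -6 (d = 2 + (1 - 3)*4 = 2 - 2*4 = 2 - 8 = -6)
d - 7*((-3 + s(3, -5))*(3 - 8) + 12) = -6 - 7*((-3 - 5)*(3 - 8) + 12) = -6 - 7*(-8*(-5) + 12) = -6 - 7*(40 + 12) = -6 - 7*52 = -6 - 364 = -370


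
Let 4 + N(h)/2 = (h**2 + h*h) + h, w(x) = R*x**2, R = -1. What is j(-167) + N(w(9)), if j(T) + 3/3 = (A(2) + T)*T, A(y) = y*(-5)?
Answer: 55632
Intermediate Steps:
A(y) = -5*y
w(x) = -x**2
N(h) = -8 + 2*h + 4*h**2 (N(h) = -8 + 2*((h**2 + h*h) + h) = -8 + 2*((h**2 + h**2) + h) = -8 + 2*(2*h**2 + h) = -8 + 2*(h + 2*h**2) = -8 + (2*h + 4*h**2) = -8 + 2*h + 4*h**2)
j(T) = -1 + T*(-10 + T) (j(T) = -1 + (-5*2 + T)*T = -1 + (-10 + T)*T = -1 + T*(-10 + T))
j(-167) + N(w(9)) = (-1 + (-167)**2 - 10*(-167)) + (-8 + 2*(-1*9**2) + 4*(-1*9**2)**2) = (-1 + 27889 + 1670) + (-8 + 2*(-1*81) + 4*(-1*81)**2) = 29558 + (-8 + 2*(-81) + 4*(-81)**2) = 29558 + (-8 - 162 + 4*6561) = 29558 + (-8 - 162 + 26244) = 29558 + 26074 = 55632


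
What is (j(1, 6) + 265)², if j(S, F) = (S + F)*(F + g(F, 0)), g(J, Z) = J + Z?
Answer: 121801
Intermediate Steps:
j(S, F) = 2*F*(F + S) (j(S, F) = (S + F)*(F + (F + 0)) = (F + S)*(F + F) = (F + S)*(2*F) = 2*F*(F + S))
(j(1, 6) + 265)² = (2*6*(6 + 1) + 265)² = (2*6*7 + 265)² = (84 + 265)² = 349² = 121801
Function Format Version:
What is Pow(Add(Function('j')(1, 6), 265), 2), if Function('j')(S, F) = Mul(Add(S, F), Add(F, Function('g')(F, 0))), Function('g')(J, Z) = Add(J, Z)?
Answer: 121801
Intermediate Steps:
Function('j')(S, F) = Mul(2, F, Add(F, S)) (Function('j')(S, F) = Mul(Add(S, F), Add(F, Add(F, 0))) = Mul(Add(F, S), Add(F, F)) = Mul(Add(F, S), Mul(2, F)) = Mul(2, F, Add(F, S)))
Pow(Add(Function('j')(1, 6), 265), 2) = Pow(Add(Mul(2, 6, Add(6, 1)), 265), 2) = Pow(Add(Mul(2, 6, 7), 265), 2) = Pow(Add(84, 265), 2) = Pow(349, 2) = 121801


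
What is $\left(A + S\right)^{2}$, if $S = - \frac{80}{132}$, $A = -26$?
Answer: $\frac{770884}{1089} \approx 707.88$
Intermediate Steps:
$S = - \frac{20}{33}$ ($S = \left(-80\right) \frac{1}{132} = - \frac{20}{33} \approx -0.60606$)
$\left(A + S\right)^{2} = \left(-26 - \frac{20}{33}\right)^{2} = \left(- \frac{878}{33}\right)^{2} = \frac{770884}{1089}$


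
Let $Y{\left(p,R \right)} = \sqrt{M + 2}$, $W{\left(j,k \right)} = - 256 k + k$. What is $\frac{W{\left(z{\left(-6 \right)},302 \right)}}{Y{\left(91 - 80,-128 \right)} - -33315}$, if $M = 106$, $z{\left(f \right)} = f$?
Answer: $- \frac{285065350}{123321013} + \frac{51340 \sqrt{3}}{123321013} \approx -2.3109$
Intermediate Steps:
$W{\left(j,k \right)} = - 255 k$
$Y{\left(p,R \right)} = 6 \sqrt{3}$ ($Y{\left(p,R \right)} = \sqrt{106 + 2} = \sqrt{108} = 6 \sqrt{3}$)
$\frac{W{\left(z{\left(-6 \right)},302 \right)}}{Y{\left(91 - 80,-128 \right)} - -33315} = \frac{\left(-255\right) 302}{6 \sqrt{3} - -33315} = - \frac{77010}{6 \sqrt{3} + 33315} = - \frac{77010}{33315 + 6 \sqrt{3}}$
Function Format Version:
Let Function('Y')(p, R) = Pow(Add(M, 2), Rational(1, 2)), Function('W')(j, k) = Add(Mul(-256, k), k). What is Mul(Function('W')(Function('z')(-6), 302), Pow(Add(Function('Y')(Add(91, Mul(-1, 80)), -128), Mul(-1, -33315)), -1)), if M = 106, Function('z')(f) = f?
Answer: Add(Rational(-285065350, 123321013), Mul(Rational(51340, 123321013), Pow(3, Rational(1, 2)))) ≈ -2.3109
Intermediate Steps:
Function('W')(j, k) = Mul(-255, k)
Function('Y')(p, R) = Mul(6, Pow(3, Rational(1, 2))) (Function('Y')(p, R) = Pow(Add(106, 2), Rational(1, 2)) = Pow(108, Rational(1, 2)) = Mul(6, Pow(3, Rational(1, 2))))
Mul(Function('W')(Function('z')(-6), 302), Pow(Add(Function('Y')(Add(91, Mul(-1, 80)), -128), Mul(-1, -33315)), -1)) = Mul(Mul(-255, 302), Pow(Add(Mul(6, Pow(3, Rational(1, 2))), Mul(-1, -33315)), -1)) = Mul(-77010, Pow(Add(Mul(6, Pow(3, Rational(1, 2))), 33315), -1)) = Mul(-77010, Pow(Add(33315, Mul(6, Pow(3, Rational(1, 2)))), -1))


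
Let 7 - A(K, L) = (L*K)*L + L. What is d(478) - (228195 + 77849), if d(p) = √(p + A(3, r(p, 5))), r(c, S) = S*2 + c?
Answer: -306044 + I*√714435 ≈ -3.0604e+5 + 845.24*I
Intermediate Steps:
r(c, S) = c + 2*S (r(c, S) = 2*S + c = c + 2*S)
A(K, L) = 7 - L - K*L² (A(K, L) = 7 - ((L*K)*L + L) = 7 - ((K*L)*L + L) = 7 - (K*L² + L) = 7 - (L + K*L²) = 7 + (-L - K*L²) = 7 - L - K*L²)
d(p) = √(-3 - 3*(10 + p)²) (d(p) = √(p + (7 - (p + 2*5) - 1*3*(p + 2*5)²)) = √(p + (7 - (p + 10) - 1*3*(p + 10)²)) = √(p + (7 - (10 + p) - 1*3*(10 + p)²)) = √(p + (7 + (-10 - p) - 3*(10 + p)²)) = √(p + (-3 - p - 3*(10 + p)²)) = √(-3 - 3*(10 + p)²))
d(478) - (228195 + 77849) = √(-3 - 3*(10 + 478)²) - (228195 + 77849) = √(-3 - 3*488²) - 1*306044 = √(-3 - 3*238144) - 306044 = √(-3 - 714432) - 306044 = √(-714435) - 306044 = I*√714435 - 306044 = -306044 + I*√714435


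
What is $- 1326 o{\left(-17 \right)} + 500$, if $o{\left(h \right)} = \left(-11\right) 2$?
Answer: $29672$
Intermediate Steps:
$o{\left(h \right)} = -22$
$- 1326 o{\left(-17 \right)} + 500 = \left(-1326\right) \left(-22\right) + 500 = 29172 + 500 = 29672$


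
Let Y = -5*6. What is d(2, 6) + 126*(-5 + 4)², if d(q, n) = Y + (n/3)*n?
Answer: 108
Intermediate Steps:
Y = -30
d(q, n) = -30 + n²/3 (d(q, n) = -30 + (n/3)*n = -30 + n²/3)
d(2, 6) + 126*(-5 + 4)² = (-30 + (⅓)*6²) + 126*(-5 + 4)² = (-30 + (⅓)*36) + 126*(-1)² = (-30 + 12) + 126*1 = -18 + 126 = 108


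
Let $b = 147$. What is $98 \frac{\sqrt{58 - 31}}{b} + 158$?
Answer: $158 + 2 \sqrt{3} \approx 161.46$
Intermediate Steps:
$98 \frac{\sqrt{58 - 31}}{b} + 158 = 98 \frac{\sqrt{58 - 31}}{147} + 158 = 98 \sqrt{27} \cdot \frac{1}{147} + 158 = 98 \cdot 3 \sqrt{3} \cdot \frac{1}{147} + 158 = 98 \frac{\sqrt{3}}{49} + 158 = 2 \sqrt{3} + 158 = 158 + 2 \sqrt{3}$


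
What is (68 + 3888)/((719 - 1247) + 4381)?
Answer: 3956/3853 ≈ 1.0267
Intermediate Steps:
(68 + 3888)/((719 - 1247) + 4381) = 3956/(-528 + 4381) = 3956/3853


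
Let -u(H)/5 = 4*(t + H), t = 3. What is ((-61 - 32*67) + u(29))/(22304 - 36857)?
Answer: 2845/14553 ≈ 0.19549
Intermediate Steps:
u(H) = -60 - 20*H (u(H) = -20*(3 + H) = -5*(12 + 4*H) = -60 - 20*H)
((-61 - 32*67) + u(29))/(22304 - 36857) = ((-61 - 32*67) + (-60 - 20*29))/(22304 - 36857) = ((-61 - 2144) + (-60 - 580))/(-14553) = (-2205 - 640)*(-1/14553) = -2845*(-1/14553) = 2845/14553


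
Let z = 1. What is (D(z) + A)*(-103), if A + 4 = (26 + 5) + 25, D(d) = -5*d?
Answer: -4841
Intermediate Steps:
A = 52 (A = -4 + ((26 + 5) + 25) = -4 + (31 + 25) = -4 + 56 = 52)
(D(z) + A)*(-103) = (-5*1 + 52)*(-103) = (-5 + 52)*(-103) = 47*(-103) = -4841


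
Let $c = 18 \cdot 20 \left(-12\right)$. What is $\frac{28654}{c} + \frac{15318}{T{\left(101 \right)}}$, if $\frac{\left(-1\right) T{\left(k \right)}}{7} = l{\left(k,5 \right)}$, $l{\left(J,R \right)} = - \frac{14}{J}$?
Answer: $\frac{1670185417}{105840} \approx 15780.0$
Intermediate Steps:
$T{\left(k \right)} = \frac{98}{k}$ ($T{\left(k \right)} = - 7 \left(- \frac{14}{k}\right) = \frac{98}{k}$)
$c = -4320$ ($c = 360 \left(-12\right) = -4320$)
$\frac{28654}{c} + \frac{15318}{T{\left(101 \right)}} = \frac{28654}{-4320} + \frac{15318}{98 \cdot \frac{1}{101}} = 28654 \left(- \frac{1}{4320}\right) + \frac{15318}{98 \cdot \frac{1}{101}} = - \frac{14327}{2160} + \frac{15318}{\frac{98}{101}} = - \frac{14327}{2160} + 15318 \cdot \frac{101}{98} = - \frac{14327}{2160} + \frac{773559}{49} = \frac{1670185417}{105840}$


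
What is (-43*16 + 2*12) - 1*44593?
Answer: -45257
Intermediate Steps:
(-43*16 + 2*12) - 1*44593 = (-688 + 24) - 44593 = -664 - 44593 = -45257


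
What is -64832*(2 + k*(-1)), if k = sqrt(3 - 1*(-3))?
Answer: -129664 + 64832*sqrt(6) ≈ 29141.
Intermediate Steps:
k = sqrt(6) (k = sqrt(3 + 3) = sqrt(6) ≈ 2.4495)
-64832*(2 + k*(-1)) = -64832*(2 + sqrt(6)*(-1)) = -64832*(2 - sqrt(6)) = -129664 + 64832*sqrt(6)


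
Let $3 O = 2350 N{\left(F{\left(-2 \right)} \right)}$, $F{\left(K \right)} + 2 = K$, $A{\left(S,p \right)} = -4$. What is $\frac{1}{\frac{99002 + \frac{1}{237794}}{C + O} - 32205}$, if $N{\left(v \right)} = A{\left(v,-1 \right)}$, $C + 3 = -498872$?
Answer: $- \frac{358123708850}{11533444669759017} \approx -3.1051 \cdot 10^{-5}$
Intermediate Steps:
$C = -498875$ ($C = -3 - 498872 = -498875$)
$F{\left(K \right)} = -2 + K$
$N{\left(v \right)} = -4$
$O = - \frac{9400}{3}$ ($O = \frac{2350 \left(-4\right)}{3} = \frac{1}{3} \left(-9400\right) = - \frac{9400}{3} \approx -3133.3$)
$\frac{1}{\frac{99002 + \frac{1}{237794}}{C + O} - 32205} = \frac{1}{\frac{99002 + \frac{1}{237794}}{-498875 - \frac{9400}{3}} - 32205} = \frac{1}{\frac{99002 + \frac{1}{237794}}{- \frac{1506025}{3}} - 32205} = \frac{1}{\frac{23542081589}{237794} \left(- \frac{3}{1506025}\right) - 32205} = \frac{1}{- \frac{70626244767}{358123708850} - 32205} = \frac{1}{- \frac{11533444669759017}{358123708850}} = - \frac{358123708850}{11533444669759017}$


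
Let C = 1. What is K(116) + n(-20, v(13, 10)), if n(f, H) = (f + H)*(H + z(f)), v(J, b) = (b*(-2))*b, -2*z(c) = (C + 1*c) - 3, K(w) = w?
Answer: 41696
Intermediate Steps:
z(c) = 1 - c/2 (z(c) = -((1 + 1*c) - 3)/2 = -((1 + c) - 3)/2 = -(-2 + c)/2 = 1 - c/2)
v(J, b) = -2*b**2 (v(J, b) = (-2*b)*b = -2*b**2)
n(f, H) = (H + f)*(1 + H - f/2) (n(f, H) = (f + H)*(H + (1 - f/2)) = (H + f)*(1 + H - f/2))
K(116) + n(-20, v(13, 10)) = 116 + (-2*10**2 - 20 + (-2*10**2)**2 - 1/2*(-20)**2 + (1/2)*(-2*10**2)*(-20)) = 116 + (-2*100 - 20 + (-2*100)**2 - 1/2*400 + (1/2)*(-2*100)*(-20)) = 116 + (-200 - 20 + (-200)**2 - 200 + (1/2)*(-200)*(-20)) = 116 + (-200 - 20 + 40000 - 200 + 2000) = 116 + 41580 = 41696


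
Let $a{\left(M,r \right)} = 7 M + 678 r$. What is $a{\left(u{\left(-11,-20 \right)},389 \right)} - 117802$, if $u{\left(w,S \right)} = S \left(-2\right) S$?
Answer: $140340$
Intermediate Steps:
$u{\left(w,S \right)} = - 2 S^{2}$ ($u{\left(w,S \right)} = - 2 S S = - 2 S^{2}$)
$a{\left(u{\left(-11,-20 \right)},389 \right)} - 117802 = \left(7 \left(- 2 \left(-20\right)^{2}\right) + 678 \cdot 389\right) - 117802 = \left(7 \left(\left(-2\right) 400\right) + 263742\right) - 117802 = \left(7 \left(-800\right) + 263742\right) - 117802 = \left(-5600 + 263742\right) - 117802 = 258142 - 117802 = 140340$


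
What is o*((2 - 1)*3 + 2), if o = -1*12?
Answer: -60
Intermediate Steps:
o = -12
o*((2 - 1)*3 + 2) = -12*((2 - 1)*3 + 2) = -12*(1*3 + 2) = -12*(3 + 2) = -12*5 = -60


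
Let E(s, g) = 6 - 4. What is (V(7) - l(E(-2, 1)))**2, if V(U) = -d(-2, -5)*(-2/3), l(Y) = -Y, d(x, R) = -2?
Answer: 4/9 ≈ 0.44444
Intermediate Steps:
E(s, g) = 2
V(U) = -4/3 (V(U) = -(-2)*(-2/3) = -(-2)*(-2*1/3) = -(-2)*(-2)/3 = -1*4/3 = -4/3)
(V(7) - l(E(-2, 1)))**2 = (-4/3 - (-1)*2)**2 = (-4/3 - 1*(-2))**2 = (-4/3 + 2)**2 = (2/3)**2 = 4/9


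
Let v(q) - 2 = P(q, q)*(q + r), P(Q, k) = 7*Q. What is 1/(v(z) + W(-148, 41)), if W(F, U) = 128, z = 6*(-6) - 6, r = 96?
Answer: -1/15746 ≈ -6.3508e-5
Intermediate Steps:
z = -42 (z = -36 - 6 = -42)
v(q) = 2 + 7*q*(96 + q) (v(q) = 2 + (7*q)*(q + 96) = 2 + (7*q)*(96 + q) = 2 + 7*q*(96 + q))
1/(v(z) + W(-148, 41)) = 1/((2 + 7*(-42)² + 672*(-42)) + 128) = 1/((2 + 7*1764 - 28224) + 128) = 1/((2 + 12348 - 28224) + 128) = 1/(-15874 + 128) = 1/(-15746) = -1/15746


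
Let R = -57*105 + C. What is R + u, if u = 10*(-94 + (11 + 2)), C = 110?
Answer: -6685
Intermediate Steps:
R = -5875 (R = -57*105 + 110 = -5985 + 110 = -5875)
u = -810 (u = 10*(-94 + 13) = 10*(-81) = -810)
R + u = -5875 - 810 = -6685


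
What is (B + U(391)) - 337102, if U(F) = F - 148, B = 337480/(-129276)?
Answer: -10887030391/32319 ≈ -3.3686e+5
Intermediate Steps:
B = -84370/32319 (B = 337480*(-1/129276) = -84370/32319 ≈ -2.6105)
U(F) = -148 + F
(B + U(391)) - 337102 = (-84370/32319 + (-148 + 391)) - 337102 = (-84370/32319 + 243) - 337102 = 7769147/32319 - 337102 = -10887030391/32319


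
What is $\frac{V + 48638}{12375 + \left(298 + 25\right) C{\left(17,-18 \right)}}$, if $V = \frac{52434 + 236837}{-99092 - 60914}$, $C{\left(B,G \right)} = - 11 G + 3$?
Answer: $\frac{2594027519}{4122714596} \approx 0.6292$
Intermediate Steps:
$C{\left(B,G \right)} = 3 - 11 G$
$V = - \frac{289271}{160006}$ ($V = \frac{289271}{-160006} = 289271 \left(- \frac{1}{160006}\right) = - \frac{289271}{160006} \approx -1.8079$)
$\frac{V + 48638}{12375 + \left(298 + 25\right) C{\left(17,-18 \right)}} = \frac{- \frac{289271}{160006} + 48638}{12375 + \left(298 + 25\right) \left(3 - -198\right)} = \frac{7782082557}{160006 \left(12375 + 323 \left(3 + 198\right)\right)} = \frac{7782082557}{160006 \left(12375 + 323 \cdot 201\right)} = \frac{7782082557}{160006 \left(12375 + 64923\right)} = \frac{7782082557}{160006 \cdot 77298} = \frac{7782082557}{160006} \cdot \frac{1}{77298} = \frac{2594027519}{4122714596}$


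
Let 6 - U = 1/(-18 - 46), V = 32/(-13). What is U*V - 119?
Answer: -3479/26 ≈ -133.81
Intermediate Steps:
V = -32/13 (V = 32*(-1/13) = -32/13 ≈ -2.4615)
U = 385/64 (U = 6 - 1/(-18 - 46) = 6 - 1/(-64) = 6 - 1*(-1/64) = 6 + 1/64 = 385/64 ≈ 6.0156)
U*V - 119 = (385/64)*(-32/13) - 119 = -385/26 - 119 = -3479/26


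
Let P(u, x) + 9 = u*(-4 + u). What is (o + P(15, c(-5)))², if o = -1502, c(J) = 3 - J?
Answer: 1811716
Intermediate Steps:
P(u, x) = -9 + u*(-4 + u)
(o + P(15, c(-5)))² = (-1502 + (-9 + 15² - 4*15))² = (-1502 + (-9 + 225 - 60))² = (-1502 + 156)² = (-1346)² = 1811716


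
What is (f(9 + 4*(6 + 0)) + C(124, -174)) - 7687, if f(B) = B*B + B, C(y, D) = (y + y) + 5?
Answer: -6312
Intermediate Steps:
C(y, D) = 5 + 2*y (C(y, D) = 2*y + 5 = 5 + 2*y)
f(B) = B + B**2 (f(B) = B**2 + B = B + B**2)
(f(9 + 4*(6 + 0)) + C(124, -174)) - 7687 = ((9 + 4*(6 + 0))*(1 + (9 + 4*(6 + 0))) + (5 + 2*124)) - 7687 = ((9 + 4*6)*(1 + (9 + 4*6)) + (5 + 248)) - 7687 = ((9 + 24)*(1 + (9 + 24)) + 253) - 7687 = (33*(1 + 33) + 253) - 7687 = (33*34 + 253) - 7687 = (1122 + 253) - 7687 = 1375 - 7687 = -6312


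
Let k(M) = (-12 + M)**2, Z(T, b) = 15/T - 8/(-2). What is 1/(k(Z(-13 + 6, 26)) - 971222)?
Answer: -49/47584837 ≈ -1.0297e-6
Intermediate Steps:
Z(T, b) = 4 + 15/T (Z(T, b) = 15/T - 8*(-1/2) = 15/T + 4 = 4 + 15/T)
1/(k(Z(-13 + 6, 26)) - 971222) = 1/((-12 + (4 + 15/(-13 + 6)))**2 - 971222) = 1/((-12 + (4 + 15/(-7)))**2 - 971222) = 1/((-12 + (4 + 15*(-1/7)))**2 - 971222) = 1/((-12 + (4 - 15/7))**2 - 971222) = 1/((-12 + 13/7)**2 - 971222) = 1/((-71/7)**2 - 971222) = 1/(5041/49 - 971222) = 1/(-47584837/49) = -49/47584837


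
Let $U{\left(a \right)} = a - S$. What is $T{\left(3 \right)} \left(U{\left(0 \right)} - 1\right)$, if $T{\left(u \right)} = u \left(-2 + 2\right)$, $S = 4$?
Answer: $0$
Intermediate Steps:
$T{\left(u \right)} = 0$ ($T{\left(u \right)} = u 0 = 0$)
$U{\left(a \right)} = -4 + a$ ($U{\left(a \right)} = a - 4 = -4 + a$)
$T{\left(3 \right)} \left(U{\left(0 \right)} - 1\right) = 0 \left(\left(-4 + 0\right) - 1\right) = 0 \left(-4 - 1\right) = 0 \left(-5\right) = 0$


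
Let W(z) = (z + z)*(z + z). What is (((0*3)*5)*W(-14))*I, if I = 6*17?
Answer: 0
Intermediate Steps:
I = 102
W(z) = 4*z² (W(z) = (2*z)*(2*z) = 4*z²)
(((0*3)*5)*W(-14))*I = (((0*3)*5)*(4*(-14)²))*102 = ((0*5)*(4*196))*102 = (0*784)*102 = 0*102 = 0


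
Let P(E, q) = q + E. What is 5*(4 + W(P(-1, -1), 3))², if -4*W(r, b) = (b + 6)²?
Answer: 21125/16 ≈ 1320.3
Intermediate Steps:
P(E, q) = E + q
W(r, b) = -(6 + b)²/4 (W(r, b) = -(b + 6)²/4 = -(6 + b)²/4)
5*(4 + W(P(-1, -1), 3))² = 5*(4 - (6 + 3)²/4)² = 5*(4 - ¼*9²)² = 5*(4 - ¼*81)² = 5*(4 - 81/4)² = 5*(-65/4)² = 5*(4225/16) = 21125/16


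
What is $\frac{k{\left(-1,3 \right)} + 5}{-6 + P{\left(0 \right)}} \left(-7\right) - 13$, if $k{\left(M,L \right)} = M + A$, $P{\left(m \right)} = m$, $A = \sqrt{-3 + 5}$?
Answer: $- \frac{25}{3} + \frac{7 \sqrt{2}}{6} \approx -6.6834$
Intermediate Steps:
$A = \sqrt{2} \approx 1.4142$
$k{\left(M,L \right)} = M + \sqrt{2}$
$\frac{k{\left(-1,3 \right)} + 5}{-6 + P{\left(0 \right)}} \left(-7\right) - 13 = \frac{\left(-1 + \sqrt{2}\right) + 5}{-6 + 0} \left(-7\right) - 13 = \frac{4 + \sqrt{2}}{-6} \left(-7\right) - 13 = \left(4 + \sqrt{2}\right) \left(- \frac{1}{6}\right) \left(-7\right) - 13 = \left(- \frac{2}{3} - \frac{\sqrt{2}}{6}\right) \left(-7\right) - 13 = \left(\frac{14}{3} + \frac{7 \sqrt{2}}{6}\right) - 13 = - \frac{25}{3} + \frac{7 \sqrt{2}}{6}$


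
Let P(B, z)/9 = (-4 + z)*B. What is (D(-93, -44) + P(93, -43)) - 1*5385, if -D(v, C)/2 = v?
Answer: -44538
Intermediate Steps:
D(v, C) = -2*v
P(B, z) = 9*B*(-4 + z) (P(B, z) = 9*((-4 + z)*B) = 9*(B*(-4 + z)) = 9*B*(-4 + z))
(D(-93, -44) + P(93, -43)) - 1*5385 = (-2*(-93) + 9*93*(-4 - 43)) - 1*5385 = (186 + 9*93*(-47)) - 5385 = (186 - 39339) - 5385 = -39153 - 5385 = -44538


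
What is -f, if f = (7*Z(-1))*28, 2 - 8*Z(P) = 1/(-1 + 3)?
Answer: -147/4 ≈ -36.750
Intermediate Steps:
Z(P) = 3/16 (Z(P) = ¼ - 1/(8*(-1 + 3)) = ¼ - ⅛/2 = ¼ - ⅛*½ = ¼ - 1/16 = 3/16)
f = 147/4 (f = (7*(3/16))*28 = (21/16)*28 = 147/4 ≈ 36.750)
-f = -1*147/4 = -147/4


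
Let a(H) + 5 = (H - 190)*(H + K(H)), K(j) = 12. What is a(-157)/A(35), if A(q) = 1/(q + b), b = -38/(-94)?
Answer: 83715840/47 ≈ 1.7812e+6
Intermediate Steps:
b = 19/47 (b = -38*(-1/94) = 19/47 ≈ 0.40426)
a(H) = -5 + (-190 + H)*(12 + H) (a(H) = -5 + (H - 190)*(H + 12) = -5 + (-190 + H)*(12 + H))
A(q) = 1/(19/47 + q) (A(q) = 1/(q + 19/47) = 1/(19/47 + q))
a(-157)/A(35) = (-2285 + (-157)**2 - 178*(-157))/((47/(19 + 47*35))) = (-2285 + 24649 + 27946)/((47/(19 + 1645))) = 50310/((47/1664)) = 50310/((47*(1/1664))) = 50310/(47/1664) = 50310*(1664/47) = 83715840/47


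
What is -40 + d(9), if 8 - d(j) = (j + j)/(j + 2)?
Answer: -370/11 ≈ -33.636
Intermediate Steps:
d(j) = 8 - 2*j/(2 + j) (d(j) = 8 - (j + j)/(j + 2) = 8 - 2*j/(2 + j))
-40 + d(9) = -40 + 2*(8 + 3*9)/(2 + 9) = -40 + 2*(8 + 27)/11 = -40 + 2*(1/11)*35 = -40 + 70/11 = -370/11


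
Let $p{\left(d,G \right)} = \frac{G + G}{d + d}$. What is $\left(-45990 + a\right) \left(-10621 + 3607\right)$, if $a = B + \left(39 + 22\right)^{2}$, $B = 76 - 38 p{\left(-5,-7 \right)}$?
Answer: $\frac{1481574234}{5} \approx 2.9631 \cdot 10^{8}$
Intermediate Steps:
$p{\left(d,G \right)} = \frac{G}{d}$ ($p{\left(d,G \right)} = \frac{2 G}{2 d} = 2 G \frac{1}{2 d} = \frac{G}{d}$)
$B = \frac{114}{5}$ ($B = 76 - 38 \left(- \frac{7}{-5}\right) = 76 - 38 \left(\left(-7\right) \left(- \frac{1}{5}\right)\right) = 76 - \frac{266}{5} = \frac{114}{5} \approx 22.8$)
$a = \frac{18719}{5}$ ($a = \frac{114}{5} + \left(39 + 22\right)^{2} = \frac{114}{5} + 61^{2} = \frac{114}{5} + 3721 = \frac{18719}{5} \approx 3743.8$)
$\left(-45990 + a\right) \left(-10621 + 3607\right) = \left(-45990 + \frac{18719}{5}\right) \left(-10621 + 3607\right) = \left(- \frac{211231}{5}\right) \left(-7014\right) = \frac{1481574234}{5}$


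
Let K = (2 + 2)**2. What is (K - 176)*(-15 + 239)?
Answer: -35840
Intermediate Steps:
K = 16 (K = 4**2 = 16)
(K - 176)*(-15 + 239) = (16 - 176)*(-15 + 239) = -160*224 = -35840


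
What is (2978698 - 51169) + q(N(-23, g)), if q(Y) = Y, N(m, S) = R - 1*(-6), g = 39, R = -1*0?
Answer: 2927535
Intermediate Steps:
R = 0
N(m, S) = 6 (N(m, S) = 0 - 1*(-6) = 0 + 6 = 6)
(2978698 - 51169) + q(N(-23, g)) = (2978698 - 51169) + 6 = 2927529 + 6 = 2927535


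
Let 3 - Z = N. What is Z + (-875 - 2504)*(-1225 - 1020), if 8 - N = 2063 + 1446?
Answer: 7589359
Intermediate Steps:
N = -3501 (N = 8 - (2063 + 1446) = 8 - 1*3509 = 8 - 3509 = -3501)
Z = 3504 (Z = 3 - 1*(-3501) = 3 + 3501 = 3504)
Z + (-875 - 2504)*(-1225 - 1020) = 3504 + (-875 - 2504)*(-1225 - 1020) = 3504 - 3379*(-2245) = 3504 + 7585855 = 7589359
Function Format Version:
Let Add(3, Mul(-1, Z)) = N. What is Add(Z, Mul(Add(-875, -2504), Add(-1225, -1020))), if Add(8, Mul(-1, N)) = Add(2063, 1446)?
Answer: 7589359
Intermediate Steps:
N = -3501 (N = Add(8, Mul(-1, Add(2063, 1446))) = Add(8, Mul(-1, 3509)) = Add(8, -3509) = -3501)
Z = 3504 (Z = Add(3, Mul(-1, -3501)) = Add(3, 3501) = 3504)
Add(Z, Mul(Add(-875, -2504), Add(-1225, -1020))) = Add(3504, Mul(Add(-875, -2504), Add(-1225, -1020))) = Add(3504, Mul(-3379, -2245)) = Add(3504, 7585855) = 7589359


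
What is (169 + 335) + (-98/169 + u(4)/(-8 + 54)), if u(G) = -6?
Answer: 1956287/3887 ≈ 503.29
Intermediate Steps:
(169 + 335) + (-98/169 + u(4)/(-8 + 54)) = (169 + 335) + (-98/169 - 6/(-8 + 54)) = 504 + (-98*1/169 - 6/46) = 504 + (-98/169 - 6*1/46) = 504 + (-98/169 - 3/23) = 504 - 2761/3887 = 1956287/3887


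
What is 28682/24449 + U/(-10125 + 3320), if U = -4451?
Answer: 304003509/166375445 ≈ 1.8272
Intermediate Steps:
28682/24449 + U/(-10125 + 3320) = 28682/24449 - 4451/(-10125 + 3320) = 28682*(1/24449) - 4451/(-6805) = 28682/24449 - 4451*(-1/6805) = 28682/24449 + 4451/6805 = 304003509/166375445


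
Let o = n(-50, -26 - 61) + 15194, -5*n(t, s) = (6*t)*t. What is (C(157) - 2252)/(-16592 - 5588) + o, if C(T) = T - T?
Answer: 67616293/5545 ≈ 12194.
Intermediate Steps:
C(T) = 0
n(t, s) = -6*t**2/5 (n(t, s) = -6*t*t/5 = -6*t**2/5)
o = 12194 (o = -6/5*(-50)**2 + 15194 = -6/5*2500 + 15194 = -3000 + 15194 = 12194)
(C(157) - 2252)/(-16592 - 5588) + o = (0 - 2252)/(-16592 - 5588) + 12194 = -2252/(-22180) + 12194 = -2252*(-1/22180) + 12194 = 563/5545 + 12194 = 67616293/5545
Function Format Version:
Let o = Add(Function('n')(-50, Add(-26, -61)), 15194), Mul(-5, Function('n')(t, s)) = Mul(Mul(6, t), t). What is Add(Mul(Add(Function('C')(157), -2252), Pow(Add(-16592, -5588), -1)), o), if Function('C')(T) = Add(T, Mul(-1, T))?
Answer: Rational(67616293, 5545) ≈ 12194.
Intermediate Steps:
Function('C')(T) = 0
Function('n')(t, s) = Mul(Rational(-6, 5), Pow(t, 2)) (Function('n')(t, s) = Mul(Rational(-1, 5), Mul(Mul(6, t), t)) = Mul(Rational(-1, 5), Mul(6, Pow(t, 2))) = Mul(Rational(-6, 5), Pow(t, 2)))
o = 12194 (o = Add(Mul(Rational(-6, 5), Pow(-50, 2)), 15194) = Add(Mul(Rational(-6, 5), 2500), 15194) = Add(-3000, 15194) = 12194)
Add(Mul(Add(Function('C')(157), -2252), Pow(Add(-16592, -5588), -1)), o) = Add(Mul(Add(0, -2252), Pow(Add(-16592, -5588), -1)), 12194) = Add(Mul(-2252, Pow(-22180, -1)), 12194) = Add(Mul(-2252, Rational(-1, 22180)), 12194) = Add(Rational(563, 5545), 12194) = Rational(67616293, 5545)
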